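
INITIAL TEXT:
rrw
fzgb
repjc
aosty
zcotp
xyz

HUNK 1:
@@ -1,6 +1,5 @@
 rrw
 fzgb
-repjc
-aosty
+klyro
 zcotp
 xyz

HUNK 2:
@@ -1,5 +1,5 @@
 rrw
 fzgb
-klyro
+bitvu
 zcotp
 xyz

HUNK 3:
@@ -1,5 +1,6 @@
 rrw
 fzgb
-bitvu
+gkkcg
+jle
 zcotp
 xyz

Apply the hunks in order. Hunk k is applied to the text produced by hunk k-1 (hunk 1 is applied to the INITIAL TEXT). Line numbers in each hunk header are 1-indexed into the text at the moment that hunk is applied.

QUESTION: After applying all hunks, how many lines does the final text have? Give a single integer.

Hunk 1: at line 1 remove [repjc,aosty] add [klyro] -> 5 lines: rrw fzgb klyro zcotp xyz
Hunk 2: at line 1 remove [klyro] add [bitvu] -> 5 lines: rrw fzgb bitvu zcotp xyz
Hunk 3: at line 1 remove [bitvu] add [gkkcg,jle] -> 6 lines: rrw fzgb gkkcg jle zcotp xyz
Final line count: 6

Answer: 6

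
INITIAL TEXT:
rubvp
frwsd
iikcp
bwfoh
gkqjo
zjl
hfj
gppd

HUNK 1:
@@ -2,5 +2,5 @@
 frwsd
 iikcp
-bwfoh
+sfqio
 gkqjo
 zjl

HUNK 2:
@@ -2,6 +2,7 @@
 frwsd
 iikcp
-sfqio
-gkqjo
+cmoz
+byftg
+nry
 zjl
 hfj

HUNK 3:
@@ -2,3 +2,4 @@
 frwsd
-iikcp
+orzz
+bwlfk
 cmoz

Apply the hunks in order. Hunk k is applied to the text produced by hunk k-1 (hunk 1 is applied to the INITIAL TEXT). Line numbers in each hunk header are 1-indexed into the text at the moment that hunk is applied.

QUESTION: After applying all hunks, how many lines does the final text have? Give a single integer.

Answer: 10

Derivation:
Hunk 1: at line 2 remove [bwfoh] add [sfqio] -> 8 lines: rubvp frwsd iikcp sfqio gkqjo zjl hfj gppd
Hunk 2: at line 2 remove [sfqio,gkqjo] add [cmoz,byftg,nry] -> 9 lines: rubvp frwsd iikcp cmoz byftg nry zjl hfj gppd
Hunk 3: at line 2 remove [iikcp] add [orzz,bwlfk] -> 10 lines: rubvp frwsd orzz bwlfk cmoz byftg nry zjl hfj gppd
Final line count: 10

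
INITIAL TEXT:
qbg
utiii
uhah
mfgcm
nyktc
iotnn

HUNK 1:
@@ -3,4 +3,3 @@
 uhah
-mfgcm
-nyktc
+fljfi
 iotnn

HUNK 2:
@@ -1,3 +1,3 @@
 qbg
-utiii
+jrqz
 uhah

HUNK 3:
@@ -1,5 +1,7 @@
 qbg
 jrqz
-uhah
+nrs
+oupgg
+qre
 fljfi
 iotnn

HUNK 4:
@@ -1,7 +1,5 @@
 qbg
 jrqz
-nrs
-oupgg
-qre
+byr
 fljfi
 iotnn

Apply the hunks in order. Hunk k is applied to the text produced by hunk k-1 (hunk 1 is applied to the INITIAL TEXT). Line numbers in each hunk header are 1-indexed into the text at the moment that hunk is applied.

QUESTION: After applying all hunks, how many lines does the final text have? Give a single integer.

Hunk 1: at line 3 remove [mfgcm,nyktc] add [fljfi] -> 5 lines: qbg utiii uhah fljfi iotnn
Hunk 2: at line 1 remove [utiii] add [jrqz] -> 5 lines: qbg jrqz uhah fljfi iotnn
Hunk 3: at line 1 remove [uhah] add [nrs,oupgg,qre] -> 7 lines: qbg jrqz nrs oupgg qre fljfi iotnn
Hunk 4: at line 1 remove [nrs,oupgg,qre] add [byr] -> 5 lines: qbg jrqz byr fljfi iotnn
Final line count: 5

Answer: 5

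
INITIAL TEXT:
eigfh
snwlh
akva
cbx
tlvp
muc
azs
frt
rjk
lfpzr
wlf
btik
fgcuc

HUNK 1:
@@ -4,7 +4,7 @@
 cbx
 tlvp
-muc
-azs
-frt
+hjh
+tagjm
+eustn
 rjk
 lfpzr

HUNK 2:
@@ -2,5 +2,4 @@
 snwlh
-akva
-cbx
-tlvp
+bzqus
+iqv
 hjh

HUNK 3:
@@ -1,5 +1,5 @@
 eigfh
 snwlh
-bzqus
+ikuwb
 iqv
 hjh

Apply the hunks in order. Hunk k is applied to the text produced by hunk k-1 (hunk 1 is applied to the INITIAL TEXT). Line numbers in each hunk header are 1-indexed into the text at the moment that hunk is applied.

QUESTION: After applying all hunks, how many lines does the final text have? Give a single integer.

Answer: 12

Derivation:
Hunk 1: at line 4 remove [muc,azs,frt] add [hjh,tagjm,eustn] -> 13 lines: eigfh snwlh akva cbx tlvp hjh tagjm eustn rjk lfpzr wlf btik fgcuc
Hunk 2: at line 2 remove [akva,cbx,tlvp] add [bzqus,iqv] -> 12 lines: eigfh snwlh bzqus iqv hjh tagjm eustn rjk lfpzr wlf btik fgcuc
Hunk 3: at line 1 remove [bzqus] add [ikuwb] -> 12 lines: eigfh snwlh ikuwb iqv hjh tagjm eustn rjk lfpzr wlf btik fgcuc
Final line count: 12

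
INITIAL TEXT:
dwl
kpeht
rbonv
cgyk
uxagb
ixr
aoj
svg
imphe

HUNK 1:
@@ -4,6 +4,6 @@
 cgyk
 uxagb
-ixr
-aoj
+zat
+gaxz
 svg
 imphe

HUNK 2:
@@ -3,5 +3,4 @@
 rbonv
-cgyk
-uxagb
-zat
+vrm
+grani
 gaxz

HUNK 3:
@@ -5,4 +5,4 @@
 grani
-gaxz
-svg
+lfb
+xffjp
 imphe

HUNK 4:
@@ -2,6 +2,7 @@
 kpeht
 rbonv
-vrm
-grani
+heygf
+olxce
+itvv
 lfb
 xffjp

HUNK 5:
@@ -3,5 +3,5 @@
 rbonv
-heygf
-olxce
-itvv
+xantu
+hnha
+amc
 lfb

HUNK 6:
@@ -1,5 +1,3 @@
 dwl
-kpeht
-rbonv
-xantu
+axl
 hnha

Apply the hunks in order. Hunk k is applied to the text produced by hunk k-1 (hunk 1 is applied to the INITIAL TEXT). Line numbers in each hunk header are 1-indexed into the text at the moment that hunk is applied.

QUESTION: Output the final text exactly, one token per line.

Hunk 1: at line 4 remove [ixr,aoj] add [zat,gaxz] -> 9 lines: dwl kpeht rbonv cgyk uxagb zat gaxz svg imphe
Hunk 2: at line 3 remove [cgyk,uxagb,zat] add [vrm,grani] -> 8 lines: dwl kpeht rbonv vrm grani gaxz svg imphe
Hunk 3: at line 5 remove [gaxz,svg] add [lfb,xffjp] -> 8 lines: dwl kpeht rbonv vrm grani lfb xffjp imphe
Hunk 4: at line 2 remove [vrm,grani] add [heygf,olxce,itvv] -> 9 lines: dwl kpeht rbonv heygf olxce itvv lfb xffjp imphe
Hunk 5: at line 3 remove [heygf,olxce,itvv] add [xantu,hnha,amc] -> 9 lines: dwl kpeht rbonv xantu hnha amc lfb xffjp imphe
Hunk 6: at line 1 remove [kpeht,rbonv,xantu] add [axl] -> 7 lines: dwl axl hnha amc lfb xffjp imphe

Answer: dwl
axl
hnha
amc
lfb
xffjp
imphe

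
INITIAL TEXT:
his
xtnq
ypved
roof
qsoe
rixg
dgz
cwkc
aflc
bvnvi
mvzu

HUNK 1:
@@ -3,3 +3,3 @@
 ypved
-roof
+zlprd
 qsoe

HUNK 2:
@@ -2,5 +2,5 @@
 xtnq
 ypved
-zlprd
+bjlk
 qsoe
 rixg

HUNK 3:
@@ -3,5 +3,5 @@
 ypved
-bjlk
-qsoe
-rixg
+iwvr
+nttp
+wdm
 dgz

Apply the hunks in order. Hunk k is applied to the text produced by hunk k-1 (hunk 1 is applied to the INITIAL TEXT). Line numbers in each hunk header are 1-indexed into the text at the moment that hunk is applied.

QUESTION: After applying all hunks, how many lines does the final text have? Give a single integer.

Answer: 11

Derivation:
Hunk 1: at line 3 remove [roof] add [zlprd] -> 11 lines: his xtnq ypved zlprd qsoe rixg dgz cwkc aflc bvnvi mvzu
Hunk 2: at line 2 remove [zlprd] add [bjlk] -> 11 lines: his xtnq ypved bjlk qsoe rixg dgz cwkc aflc bvnvi mvzu
Hunk 3: at line 3 remove [bjlk,qsoe,rixg] add [iwvr,nttp,wdm] -> 11 lines: his xtnq ypved iwvr nttp wdm dgz cwkc aflc bvnvi mvzu
Final line count: 11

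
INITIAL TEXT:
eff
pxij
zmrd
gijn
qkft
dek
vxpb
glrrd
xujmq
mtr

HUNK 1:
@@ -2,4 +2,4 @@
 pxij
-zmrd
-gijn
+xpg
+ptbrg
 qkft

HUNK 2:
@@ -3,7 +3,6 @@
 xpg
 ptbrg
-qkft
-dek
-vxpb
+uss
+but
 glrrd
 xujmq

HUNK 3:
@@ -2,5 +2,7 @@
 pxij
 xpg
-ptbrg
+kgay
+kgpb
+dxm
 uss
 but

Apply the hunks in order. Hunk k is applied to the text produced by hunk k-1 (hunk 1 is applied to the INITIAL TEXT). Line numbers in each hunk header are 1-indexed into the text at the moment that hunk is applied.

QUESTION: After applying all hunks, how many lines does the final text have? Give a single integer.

Answer: 11

Derivation:
Hunk 1: at line 2 remove [zmrd,gijn] add [xpg,ptbrg] -> 10 lines: eff pxij xpg ptbrg qkft dek vxpb glrrd xujmq mtr
Hunk 2: at line 3 remove [qkft,dek,vxpb] add [uss,but] -> 9 lines: eff pxij xpg ptbrg uss but glrrd xujmq mtr
Hunk 3: at line 2 remove [ptbrg] add [kgay,kgpb,dxm] -> 11 lines: eff pxij xpg kgay kgpb dxm uss but glrrd xujmq mtr
Final line count: 11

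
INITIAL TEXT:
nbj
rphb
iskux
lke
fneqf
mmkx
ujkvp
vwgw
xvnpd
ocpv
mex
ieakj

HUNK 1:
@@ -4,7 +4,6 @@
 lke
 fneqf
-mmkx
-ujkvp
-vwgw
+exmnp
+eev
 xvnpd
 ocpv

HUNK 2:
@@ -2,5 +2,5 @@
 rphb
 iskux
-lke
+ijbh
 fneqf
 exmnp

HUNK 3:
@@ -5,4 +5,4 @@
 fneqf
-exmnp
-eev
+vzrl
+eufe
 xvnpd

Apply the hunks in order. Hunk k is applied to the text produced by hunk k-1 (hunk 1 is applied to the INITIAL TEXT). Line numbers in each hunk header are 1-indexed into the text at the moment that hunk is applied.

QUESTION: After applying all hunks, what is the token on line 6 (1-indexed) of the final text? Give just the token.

Hunk 1: at line 4 remove [mmkx,ujkvp,vwgw] add [exmnp,eev] -> 11 lines: nbj rphb iskux lke fneqf exmnp eev xvnpd ocpv mex ieakj
Hunk 2: at line 2 remove [lke] add [ijbh] -> 11 lines: nbj rphb iskux ijbh fneqf exmnp eev xvnpd ocpv mex ieakj
Hunk 3: at line 5 remove [exmnp,eev] add [vzrl,eufe] -> 11 lines: nbj rphb iskux ijbh fneqf vzrl eufe xvnpd ocpv mex ieakj
Final line 6: vzrl

Answer: vzrl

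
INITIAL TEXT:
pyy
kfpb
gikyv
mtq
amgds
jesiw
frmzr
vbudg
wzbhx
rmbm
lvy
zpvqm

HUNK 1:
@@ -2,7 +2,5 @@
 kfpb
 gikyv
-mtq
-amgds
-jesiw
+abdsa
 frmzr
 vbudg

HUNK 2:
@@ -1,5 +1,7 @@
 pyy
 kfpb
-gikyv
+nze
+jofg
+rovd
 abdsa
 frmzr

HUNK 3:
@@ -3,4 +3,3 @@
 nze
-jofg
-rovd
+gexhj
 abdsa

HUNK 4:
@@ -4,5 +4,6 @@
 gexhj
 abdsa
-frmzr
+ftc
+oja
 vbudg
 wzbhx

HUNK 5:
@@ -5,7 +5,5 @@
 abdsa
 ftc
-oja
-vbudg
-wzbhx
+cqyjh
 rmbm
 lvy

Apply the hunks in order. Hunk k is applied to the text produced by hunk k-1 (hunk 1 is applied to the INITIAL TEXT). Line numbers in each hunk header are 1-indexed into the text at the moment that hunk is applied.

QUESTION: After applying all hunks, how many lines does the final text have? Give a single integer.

Answer: 10

Derivation:
Hunk 1: at line 2 remove [mtq,amgds,jesiw] add [abdsa] -> 10 lines: pyy kfpb gikyv abdsa frmzr vbudg wzbhx rmbm lvy zpvqm
Hunk 2: at line 1 remove [gikyv] add [nze,jofg,rovd] -> 12 lines: pyy kfpb nze jofg rovd abdsa frmzr vbudg wzbhx rmbm lvy zpvqm
Hunk 3: at line 3 remove [jofg,rovd] add [gexhj] -> 11 lines: pyy kfpb nze gexhj abdsa frmzr vbudg wzbhx rmbm lvy zpvqm
Hunk 4: at line 4 remove [frmzr] add [ftc,oja] -> 12 lines: pyy kfpb nze gexhj abdsa ftc oja vbudg wzbhx rmbm lvy zpvqm
Hunk 5: at line 5 remove [oja,vbudg,wzbhx] add [cqyjh] -> 10 lines: pyy kfpb nze gexhj abdsa ftc cqyjh rmbm lvy zpvqm
Final line count: 10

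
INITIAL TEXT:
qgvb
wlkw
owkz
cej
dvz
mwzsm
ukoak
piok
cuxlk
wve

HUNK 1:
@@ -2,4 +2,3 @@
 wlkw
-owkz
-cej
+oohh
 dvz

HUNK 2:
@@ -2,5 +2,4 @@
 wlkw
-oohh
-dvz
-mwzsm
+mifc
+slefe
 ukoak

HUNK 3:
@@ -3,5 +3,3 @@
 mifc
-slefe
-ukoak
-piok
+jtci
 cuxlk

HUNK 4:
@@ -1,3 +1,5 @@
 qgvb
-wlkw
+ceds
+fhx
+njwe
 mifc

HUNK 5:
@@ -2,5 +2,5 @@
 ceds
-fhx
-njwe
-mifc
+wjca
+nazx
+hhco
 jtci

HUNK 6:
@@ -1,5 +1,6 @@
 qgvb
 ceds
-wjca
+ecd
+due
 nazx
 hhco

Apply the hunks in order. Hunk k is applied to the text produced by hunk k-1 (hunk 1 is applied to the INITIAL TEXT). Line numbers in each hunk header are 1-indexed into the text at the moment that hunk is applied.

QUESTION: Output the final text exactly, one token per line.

Hunk 1: at line 2 remove [owkz,cej] add [oohh] -> 9 lines: qgvb wlkw oohh dvz mwzsm ukoak piok cuxlk wve
Hunk 2: at line 2 remove [oohh,dvz,mwzsm] add [mifc,slefe] -> 8 lines: qgvb wlkw mifc slefe ukoak piok cuxlk wve
Hunk 3: at line 3 remove [slefe,ukoak,piok] add [jtci] -> 6 lines: qgvb wlkw mifc jtci cuxlk wve
Hunk 4: at line 1 remove [wlkw] add [ceds,fhx,njwe] -> 8 lines: qgvb ceds fhx njwe mifc jtci cuxlk wve
Hunk 5: at line 2 remove [fhx,njwe,mifc] add [wjca,nazx,hhco] -> 8 lines: qgvb ceds wjca nazx hhco jtci cuxlk wve
Hunk 6: at line 1 remove [wjca] add [ecd,due] -> 9 lines: qgvb ceds ecd due nazx hhco jtci cuxlk wve

Answer: qgvb
ceds
ecd
due
nazx
hhco
jtci
cuxlk
wve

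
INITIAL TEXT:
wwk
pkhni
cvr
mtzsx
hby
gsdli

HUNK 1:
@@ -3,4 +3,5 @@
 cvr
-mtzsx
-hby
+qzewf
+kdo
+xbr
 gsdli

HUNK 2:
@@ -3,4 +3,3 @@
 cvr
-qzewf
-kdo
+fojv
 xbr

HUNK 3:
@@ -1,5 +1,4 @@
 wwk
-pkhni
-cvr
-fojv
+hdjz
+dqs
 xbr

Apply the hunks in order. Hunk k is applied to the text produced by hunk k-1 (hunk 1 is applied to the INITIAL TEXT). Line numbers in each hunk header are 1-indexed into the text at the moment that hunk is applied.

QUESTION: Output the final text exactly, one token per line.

Answer: wwk
hdjz
dqs
xbr
gsdli

Derivation:
Hunk 1: at line 3 remove [mtzsx,hby] add [qzewf,kdo,xbr] -> 7 lines: wwk pkhni cvr qzewf kdo xbr gsdli
Hunk 2: at line 3 remove [qzewf,kdo] add [fojv] -> 6 lines: wwk pkhni cvr fojv xbr gsdli
Hunk 3: at line 1 remove [pkhni,cvr,fojv] add [hdjz,dqs] -> 5 lines: wwk hdjz dqs xbr gsdli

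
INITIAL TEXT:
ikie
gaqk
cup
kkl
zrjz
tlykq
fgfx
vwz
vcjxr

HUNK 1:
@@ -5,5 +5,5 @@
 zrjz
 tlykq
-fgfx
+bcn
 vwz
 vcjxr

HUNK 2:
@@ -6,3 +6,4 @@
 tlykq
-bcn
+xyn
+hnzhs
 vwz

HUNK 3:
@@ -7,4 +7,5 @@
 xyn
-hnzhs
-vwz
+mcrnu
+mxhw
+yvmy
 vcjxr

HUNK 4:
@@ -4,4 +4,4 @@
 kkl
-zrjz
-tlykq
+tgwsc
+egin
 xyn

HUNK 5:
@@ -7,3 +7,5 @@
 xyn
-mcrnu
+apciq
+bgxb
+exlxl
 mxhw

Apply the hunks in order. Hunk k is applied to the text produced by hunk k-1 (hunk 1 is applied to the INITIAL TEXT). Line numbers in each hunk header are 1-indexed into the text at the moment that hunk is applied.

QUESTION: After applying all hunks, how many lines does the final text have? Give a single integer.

Answer: 13

Derivation:
Hunk 1: at line 5 remove [fgfx] add [bcn] -> 9 lines: ikie gaqk cup kkl zrjz tlykq bcn vwz vcjxr
Hunk 2: at line 6 remove [bcn] add [xyn,hnzhs] -> 10 lines: ikie gaqk cup kkl zrjz tlykq xyn hnzhs vwz vcjxr
Hunk 3: at line 7 remove [hnzhs,vwz] add [mcrnu,mxhw,yvmy] -> 11 lines: ikie gaqk cup kkl zrjz tlykq xyn mcrnu mxhw yvmy vcjxr
Hunk 4: at line 4 remove [zrjz,tlykq] add [tgwsc,egin] -> 11 lines: ikie gaqk cup kkl tgwsc egin xyn mcrnu mxhw yvmy vcjxr
Hunk 5: at line 7 remove [mcrnu] add [apciq,bgxb,exlxl] -> 13 lines: ikie gaqk cup kkl tgwsc egin xyn apciq bgxb exlxl mxhw yvmy vcjxr
Final line count: 13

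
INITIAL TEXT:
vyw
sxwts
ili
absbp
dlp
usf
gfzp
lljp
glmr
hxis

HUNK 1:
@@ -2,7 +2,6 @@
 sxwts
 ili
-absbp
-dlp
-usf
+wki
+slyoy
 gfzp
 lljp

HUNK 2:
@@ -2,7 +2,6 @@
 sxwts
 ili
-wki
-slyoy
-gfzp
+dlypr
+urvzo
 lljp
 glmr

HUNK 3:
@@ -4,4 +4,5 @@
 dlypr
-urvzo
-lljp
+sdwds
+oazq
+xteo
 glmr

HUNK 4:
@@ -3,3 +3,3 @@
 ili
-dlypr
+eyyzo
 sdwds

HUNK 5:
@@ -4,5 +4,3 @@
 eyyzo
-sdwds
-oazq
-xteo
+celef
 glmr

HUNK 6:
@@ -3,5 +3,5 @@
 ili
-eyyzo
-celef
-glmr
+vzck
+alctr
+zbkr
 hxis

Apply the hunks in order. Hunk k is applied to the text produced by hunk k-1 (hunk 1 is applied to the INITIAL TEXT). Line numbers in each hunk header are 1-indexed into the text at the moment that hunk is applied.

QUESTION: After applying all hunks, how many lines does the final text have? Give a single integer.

Answer: 7

Derivation:
Hunk 1: at line 2 remove [absbp,dlp,usf] add [wki,slyoy] -> 9 lines: vyw sxwts ili wki slyoy gfzp lljp glmr hxis
Hunk 2: at line 2 remove [wki,slyoy,gfzp] add [dlypr,urvzo] -> 8 lines: vyw sxwts ili dlypr urvzo lljp glmr hxis
Hunk 3: at line 4 remove [urvzo,lljp] add [sdwds,oazq,xteo] -> 9 lines: vyw sxwts ili dlypr sdwds oazq xteo glmr hxis
Hunk 4: at line 3 remove [dlypr] add [eyyzo] -> 9 lines: vyw sxwts ili eyyzo sdwds oazq xteo glmr hxis
Hunk 5: at line 4 remove [sdwds,oazq,xteo] add [celef] -> 7 lines: vyw sxwts ili eyyzo celef glmr hxis
Hunk 6: at line 3 remove [eyyzo,celef,glmr] add [vzck,alctr,zbkr] -> 7 lines: vyw sxwts ili vzck alctr zbkr hxis
Final line count: 7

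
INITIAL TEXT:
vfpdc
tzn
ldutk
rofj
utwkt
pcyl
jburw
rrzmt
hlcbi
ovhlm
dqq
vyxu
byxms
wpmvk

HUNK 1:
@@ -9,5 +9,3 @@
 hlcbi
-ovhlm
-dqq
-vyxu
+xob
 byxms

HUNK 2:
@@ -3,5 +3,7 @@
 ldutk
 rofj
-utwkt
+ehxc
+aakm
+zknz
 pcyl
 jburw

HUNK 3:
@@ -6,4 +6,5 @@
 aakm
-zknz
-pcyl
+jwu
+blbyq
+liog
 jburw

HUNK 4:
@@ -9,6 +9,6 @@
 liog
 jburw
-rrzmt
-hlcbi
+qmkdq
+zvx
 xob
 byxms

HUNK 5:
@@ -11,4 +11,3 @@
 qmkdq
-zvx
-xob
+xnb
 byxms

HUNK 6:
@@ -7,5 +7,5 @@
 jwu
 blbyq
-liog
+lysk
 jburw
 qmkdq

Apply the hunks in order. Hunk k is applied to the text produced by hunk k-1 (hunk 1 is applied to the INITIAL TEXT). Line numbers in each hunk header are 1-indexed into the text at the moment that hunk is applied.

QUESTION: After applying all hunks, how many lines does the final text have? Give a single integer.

Answer: 14

Derivation:
Hunk 1: at line 9 remove [ovhlm,dqq,vyxu] add [xob] -> 12 lines: vfpdc tzn ldutk rofj utwkt pcyl jburw rrzmt hlcbi xob byxms wpmvk
Hunk 2: at line 3 remove [utwkt] add [ehxc,aakm,zknz] -> 14 lines: vfpdc tzn ldutk rofj ehxc aakm zknz pcyl jburw rrzmt hlcbi xob byxms wpmvk
Hunk 3: at line 6 remove [zknz,pcyl] add [jwu,blbyq,liog] -> 15 lines: vfpdc tzn ldutk rofj ehxc aakm jwu blbyq liog jburw rrzmt hlcbi xob byxms wpmvk
Hunk 4: at line 9 remove [rrzmt,hlcbi] add [qmkdq,zvx] -> 15 lines: vfpdc tzn ldutk rofj ehxc aakm jwu blbyq liog jburw qmkdq zvx xob byxms wpmvk
Hunk 5: at line 11 remove [zvx,xob] add [xnb] -> 14 lines: vfpdc tzn ldutk rofj ehxc aakm jwu blbyq liog jburw qmkdq xnb byxms wpmvk
Hunk 6: at line 7 remove [liog] add [lysk] -> 14 lines: vfpdc tzn ldutk rofj ehxc aakm jwu blbyq lysk jburw qmkdq xnb byxms wpmvk
Final line count: 14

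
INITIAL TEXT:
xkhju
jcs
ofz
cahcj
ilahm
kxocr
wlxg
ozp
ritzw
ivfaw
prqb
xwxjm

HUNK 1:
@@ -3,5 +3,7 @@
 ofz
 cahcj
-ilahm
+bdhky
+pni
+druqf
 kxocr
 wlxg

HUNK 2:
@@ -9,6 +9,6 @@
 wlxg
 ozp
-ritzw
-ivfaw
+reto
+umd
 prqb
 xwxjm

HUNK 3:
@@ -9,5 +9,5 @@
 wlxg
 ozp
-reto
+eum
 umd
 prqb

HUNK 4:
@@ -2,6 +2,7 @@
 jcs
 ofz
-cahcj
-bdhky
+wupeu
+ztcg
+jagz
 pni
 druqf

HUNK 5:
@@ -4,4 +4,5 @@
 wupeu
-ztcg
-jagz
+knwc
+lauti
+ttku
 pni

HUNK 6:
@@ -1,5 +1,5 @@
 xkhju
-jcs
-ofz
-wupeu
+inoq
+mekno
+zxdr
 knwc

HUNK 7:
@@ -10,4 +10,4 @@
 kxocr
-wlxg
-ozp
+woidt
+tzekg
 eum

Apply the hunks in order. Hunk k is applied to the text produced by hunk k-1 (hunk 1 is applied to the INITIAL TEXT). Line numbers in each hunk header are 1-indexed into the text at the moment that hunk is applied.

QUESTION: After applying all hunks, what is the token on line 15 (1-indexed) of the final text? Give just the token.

Hunk 1: at line 3 remove [ilahm] add [bdhky,pni,druqf] -> 14 lines: xkhju jcs ofz cahcj bdhky pni druqf kxocr wlxg ozp ritzw ivfaw prqb xwxjm
Hunk 2: at line 9 remove [ritzw,ivfaw] add [reto,umd] -> 14 lines: xkhju jcs ofz cahcj bdhky pni druqf kxocr wlxg ozp reto umd prqb xwxjm
Hunk 3: at line 9 remove [reto] add [eum] -> 14 lines: xkhju jcs ofz cahcj bdhky pni druqf kxocr wlxg ozp eum umd prqb xwxjm
Hunk 4: at line 2 remove [cahcj,bdhky] add [wupeu,ztcg,jagz] -> 15 lines: xkhju jcs ofz wupeu ztcg jagz pni druqf kxocr wlxg ozp eum umd prqb xwxjm
Hunk 5: at line 4 remove [ztcg,jagz] add [knwc,lauti,ttku] -> 16 lines: xkhju jcs ofz wupeu knwc lauti ttku pni druqf kxocr wlxg ozp eum umd prqb xwxjm
Hunk 6: at line 1 remove [jcs,ofz,wupeu] add [inoq,mekno,zxdr] -> 16 lines: xkhju inoq mekno zxdr knwc lauti ttku pni druqf kxocr wlxg ozp eum umd prqb xwxjm
Hunk 7: at line 10 remove [wlxg,ozp] add [woidt,tzekg] -> 16 lines: xkhju inoq mekno zxdr knwc lauti ttku pni druqf kxocr woidt tzekg eum umd prqb xwxjm
Final line 15: prqb

Answer: prqb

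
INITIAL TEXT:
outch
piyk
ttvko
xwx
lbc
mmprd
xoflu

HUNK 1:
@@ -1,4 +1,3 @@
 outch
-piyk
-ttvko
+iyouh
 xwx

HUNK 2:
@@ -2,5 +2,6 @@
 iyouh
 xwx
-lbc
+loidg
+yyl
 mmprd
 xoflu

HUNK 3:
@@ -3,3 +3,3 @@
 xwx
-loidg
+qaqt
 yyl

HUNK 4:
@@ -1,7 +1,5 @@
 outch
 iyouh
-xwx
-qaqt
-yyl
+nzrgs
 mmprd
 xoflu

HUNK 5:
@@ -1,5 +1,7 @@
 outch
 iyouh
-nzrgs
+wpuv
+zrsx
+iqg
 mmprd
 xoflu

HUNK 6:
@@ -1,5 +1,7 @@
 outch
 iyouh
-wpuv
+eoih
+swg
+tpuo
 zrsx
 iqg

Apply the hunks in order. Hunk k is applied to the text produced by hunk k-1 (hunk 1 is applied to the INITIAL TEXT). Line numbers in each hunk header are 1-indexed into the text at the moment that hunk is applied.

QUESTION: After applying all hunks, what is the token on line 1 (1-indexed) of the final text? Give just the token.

Hunk 1: at line 1 remove [piyk,ttvko] add [iyouh] -> 6 lines: outch iyouh xwx lbc mmprd xoflu
Hunk 2: at line 2 remove [lbc] add [loidg,yyl] -> 7 lines: outch iyouh xwx loidg yyl mmprd xoflu
Hunk 3: at line 3 remove [loidg] add [qaqt] -> 7 lines: outch iyouh xwx qaqt yyl mmprd xoflu
Hunk 4: at line 1 remove [xwx,qaqt,yyl] add [nzrgs] -> 5 lines: outch iyouh nzrgs mmprd xoflu
Hunk 5: at line 1 remove [nzrgs] add [wpuv,zrsx,iqg] -> 7 lines: outch iyouh wpuv zrsx iqg mmprd xoflu
Hunk 6: at line 1 remove [wpuv] add [eoih,swg,tpuo] -> 9 lines: outch iyouh eoih swg tpuo zrsx iqg mmprd xoflu
Final line 1: outch

Answer: outch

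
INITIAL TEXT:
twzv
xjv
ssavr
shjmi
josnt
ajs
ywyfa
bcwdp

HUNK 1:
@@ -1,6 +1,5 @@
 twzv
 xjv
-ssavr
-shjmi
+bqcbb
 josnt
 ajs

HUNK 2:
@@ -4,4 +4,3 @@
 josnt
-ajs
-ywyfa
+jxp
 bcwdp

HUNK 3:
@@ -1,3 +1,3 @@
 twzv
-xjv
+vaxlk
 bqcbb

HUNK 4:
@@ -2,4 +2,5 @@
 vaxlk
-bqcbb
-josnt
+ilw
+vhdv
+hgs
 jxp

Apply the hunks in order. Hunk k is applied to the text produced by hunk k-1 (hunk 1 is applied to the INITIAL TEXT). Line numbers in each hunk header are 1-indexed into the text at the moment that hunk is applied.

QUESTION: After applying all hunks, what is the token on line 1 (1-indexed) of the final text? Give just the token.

Hunk 1: at line 1 remove [ssavr,shjmi] add [bqcbb] -> 7 lines: twzv xjv bqcbb josnt ajs ywyfa bcwdp
Hunk 2: at line 4 remove [ajs,ywyfa] add [jxp] -> 6 lines: twzv xjv bqcbb josnt jxp bcwdp
Hunk 3: at line 1 remove [xjv] add [vaxlk] -> 6 lines: twzv vaxlk bqcbb josnt jxp bcwdp
Hunk 4: at line 2 remove [bqcbb,josnt] add [ilw,vhdv,hgs] -> 7 lines: twzv vaxlk ilw vhdv hgs jxp bcwdp
Final line 1: twzv

Answer: twzv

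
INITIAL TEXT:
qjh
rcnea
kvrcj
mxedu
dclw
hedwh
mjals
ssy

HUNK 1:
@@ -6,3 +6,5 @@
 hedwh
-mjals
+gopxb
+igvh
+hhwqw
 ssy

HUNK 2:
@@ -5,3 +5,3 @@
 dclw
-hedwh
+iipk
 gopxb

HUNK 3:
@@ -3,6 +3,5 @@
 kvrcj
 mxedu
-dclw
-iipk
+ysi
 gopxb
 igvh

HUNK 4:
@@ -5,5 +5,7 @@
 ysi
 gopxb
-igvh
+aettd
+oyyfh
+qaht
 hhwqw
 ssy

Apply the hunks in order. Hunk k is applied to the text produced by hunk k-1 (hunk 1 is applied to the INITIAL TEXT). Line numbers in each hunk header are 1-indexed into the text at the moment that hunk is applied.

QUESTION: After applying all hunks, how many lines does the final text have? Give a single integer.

Answer: 11

Derivation:
Hunk 1: at line 6 remove [mjals] add [gopxb,igvh,hhwqw] -> 10 lines: qjh rcnea kvrcj mxedu dclw hedwh gopxb igvh hhwqw ssy
Hunk 2: at line 5 remove [hedwh] add [iipk] -> 10 lines: qjh rcnea kvrcj mxedu dclw iipk gopxb igvh hhwqw ssy
Hunk 3: at line 3 remove [dclw,iipk] add [ysi] -> 9 lines: qjh rcnea kvrcj mxedu ysi gopxb igvh hhwqw ssy
Hunk 4: at line 5 remove [igvh] add [aettd,oyyfh,qaht] -> 11 lines: qjh rcnea kvrcj mxedu ysi gopxb aettd oyyfh qaht hhwqw ssy
Final line count: 11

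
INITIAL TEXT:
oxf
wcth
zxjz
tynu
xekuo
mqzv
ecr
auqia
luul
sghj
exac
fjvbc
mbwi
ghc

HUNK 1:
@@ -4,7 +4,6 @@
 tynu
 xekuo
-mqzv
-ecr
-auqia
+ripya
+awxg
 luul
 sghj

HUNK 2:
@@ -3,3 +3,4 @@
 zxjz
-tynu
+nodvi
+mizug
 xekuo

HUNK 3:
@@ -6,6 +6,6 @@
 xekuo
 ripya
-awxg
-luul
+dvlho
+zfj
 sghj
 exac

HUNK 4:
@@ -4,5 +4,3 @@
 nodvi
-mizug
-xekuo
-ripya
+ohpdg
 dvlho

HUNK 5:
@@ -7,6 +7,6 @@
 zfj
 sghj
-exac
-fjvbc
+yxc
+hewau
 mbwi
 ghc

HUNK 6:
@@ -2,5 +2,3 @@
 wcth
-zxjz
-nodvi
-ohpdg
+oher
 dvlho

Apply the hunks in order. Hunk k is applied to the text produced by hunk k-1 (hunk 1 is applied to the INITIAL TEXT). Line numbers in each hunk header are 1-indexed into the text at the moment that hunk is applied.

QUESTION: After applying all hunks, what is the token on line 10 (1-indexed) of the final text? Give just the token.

Hunk 1: at line 4 remove [mqzv,ecr,auqia] add [ripya,awxg] -> 13 lines: oxf wcth zxjz tynu xekuo ripya awxg luul sghj exac fjvbc mbwi ghc
Hunk 2: at line 3 remove [tynu] add [nodvi,mizug] -> 14 lines: oxf wcth zxjz nodvi mizug xekuo ripya awxg luul sghj exac fjvbc mbwi ghc
Hunk 3: at line 6 remove [awxg,luul] add [dvlho,zfj] -> 14 lines: oxf wcth zxjz nodvi mizug xekuo ripya dvlho zfj sghj exac fjvbc mbwi ghc
Hunk 4: at line 4 remove [mizug,xekuo,ripya] add [ohpdg] -> 12 lines: oxf wcth zxjz nodvi ohpdg dvlho zfj sghj exac fjvbc mbwi ghc
Hunk 5: at line 7 remove [exac,fjvbc] add [yxc,hewau] -> 12 lines: oxf wcth zxjz nodvi ohpdg dvlho zfj sghj yxc hewau mbwi ghc
Hunk 6: at line 2 remove [zxjz,nodvi,ohpdg] add [oher] -> 10 lines: oxf wcth oher dvlho zfj sghj yxc hewau mbwi ghc
Final line 10: ghc

Answer: ghc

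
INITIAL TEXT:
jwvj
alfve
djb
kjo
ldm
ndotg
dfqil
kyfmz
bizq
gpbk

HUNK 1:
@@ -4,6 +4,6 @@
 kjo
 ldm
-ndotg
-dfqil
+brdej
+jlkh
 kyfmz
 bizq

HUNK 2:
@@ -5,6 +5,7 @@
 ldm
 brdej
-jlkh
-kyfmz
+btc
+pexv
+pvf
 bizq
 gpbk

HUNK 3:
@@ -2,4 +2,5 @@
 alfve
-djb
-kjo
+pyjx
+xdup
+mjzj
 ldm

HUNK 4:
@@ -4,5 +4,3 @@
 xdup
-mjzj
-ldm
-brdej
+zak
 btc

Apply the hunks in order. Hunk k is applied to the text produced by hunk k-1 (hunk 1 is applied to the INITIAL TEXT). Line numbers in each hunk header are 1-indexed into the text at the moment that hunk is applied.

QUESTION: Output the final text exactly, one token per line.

Answer: jwvj
alfve
pyjx
xdup
zak
btc
pexv
pvf
bizq
gpbk

Derivation:
Hunk 1: at line 4 remove [ndotg,dfqil] add [brdej,jlkh] -> 10 lines: jwvj alfve djb kjo ldm brdej jlkh kyfmz bizq gpbk
Hunk 2: at line 5 remove [jlkh,kyfmz] add [btc,pexv,pvf] -> 11 lines: jwvj alfve djb kjo ldm brdej btc pexv pvf bizq gpbk
Hunk 3: at line 2 remove [djb,kjo] add [pyjx,xdup,mjzj] -> 12 lines: jwvj alfve pyjx xdup mjzj ldm brdej btc pexv pvf bizq gpbk
Hunk 4: at line 4 remove [mjzj,ldm,brdej] add [zak] -> 10 lines: jwvj alfve pyjx xdup zak btc pexv pvf bizq gpbk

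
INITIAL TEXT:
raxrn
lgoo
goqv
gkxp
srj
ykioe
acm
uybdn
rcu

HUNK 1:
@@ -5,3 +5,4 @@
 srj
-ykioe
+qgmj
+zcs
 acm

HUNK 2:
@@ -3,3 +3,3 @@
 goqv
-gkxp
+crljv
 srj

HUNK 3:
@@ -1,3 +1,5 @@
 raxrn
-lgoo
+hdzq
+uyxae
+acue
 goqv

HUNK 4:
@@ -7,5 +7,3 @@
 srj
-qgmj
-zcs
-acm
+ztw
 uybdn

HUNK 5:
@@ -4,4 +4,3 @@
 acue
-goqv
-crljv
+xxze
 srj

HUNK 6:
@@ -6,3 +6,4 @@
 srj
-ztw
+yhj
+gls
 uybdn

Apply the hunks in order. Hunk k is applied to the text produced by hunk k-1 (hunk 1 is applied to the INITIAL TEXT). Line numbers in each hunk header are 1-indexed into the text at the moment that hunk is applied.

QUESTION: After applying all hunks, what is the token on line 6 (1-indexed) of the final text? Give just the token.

Answer: srj

Derivation:
Hunk 1: at line 5 remove [ykioe] add [qgmj,zcs] -> 10 lines: raxrn lgoo goqv gkxp srj qgmj zcs acm uybdn rcu
Hunk 2: at line 3 remove [gkxp] add [crljv] -> 10 lines: raxrn lgoo goqv crljv srj qgmj zcs acm uybdn rcu
Hunk 3: at line 1 remove [lgoo] add [hdzq,uyxae,acue] -> 12 lines: raxrn hdzq uyxae acue goqv crljv srj qgmj zcs acm uybdn rcu
Hunk 4: at line 7 remove [qgmj,zcs,acm] add [ztw] -> 10 lines: raxrn hdzq uyxae acue goqv crljv srj ztw uybdn rcu
Hunk 5: at line 4 remove [goqv,crljv] add [xxze] -> 9 lines: raxrn hdzq uyxae acue xxze srj ztw uybdn rcu
Hunk 6: at line 6 remove [ztw] add [yhj,gls] -> 10 lines: raxrn hdzq uyxae acue xxze srj yhj gls uybdn rcu
Final line 6: srj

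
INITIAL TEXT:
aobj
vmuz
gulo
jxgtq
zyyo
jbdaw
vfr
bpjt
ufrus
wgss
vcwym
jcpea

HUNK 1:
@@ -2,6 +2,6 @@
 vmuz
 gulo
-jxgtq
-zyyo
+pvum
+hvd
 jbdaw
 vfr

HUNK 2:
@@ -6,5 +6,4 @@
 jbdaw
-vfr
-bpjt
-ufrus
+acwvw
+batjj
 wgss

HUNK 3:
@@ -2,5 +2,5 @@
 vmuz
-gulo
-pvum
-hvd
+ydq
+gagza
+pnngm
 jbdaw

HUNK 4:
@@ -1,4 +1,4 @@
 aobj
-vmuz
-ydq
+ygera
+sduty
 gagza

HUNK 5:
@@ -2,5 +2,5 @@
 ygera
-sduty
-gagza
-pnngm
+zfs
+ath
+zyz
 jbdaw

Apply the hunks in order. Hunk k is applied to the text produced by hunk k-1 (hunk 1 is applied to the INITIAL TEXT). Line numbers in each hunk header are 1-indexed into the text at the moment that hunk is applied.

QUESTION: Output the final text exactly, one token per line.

Hunk 1: at line 2 remove [jxgtq,zyyo] add [pvum,hvd] -> 12 lines: aobj vmuz gulo pvum hvd jbdaw vfr bpjt ufrus wgss vcwym jcpea
Hunk 2: at line 6 remove [vfr,bpjt,ufrus] add [acwvw,batjj] -> 11 lines: aobj vmuz gulo pvum hvd jbdaw acwvw batjj wgss vcwym jcpea
Hunk 3: at line 2 remove [gulo,pvum,hvd] add [ydq,gagza,pnngm] -> 11 lines: aobj vmuz ydq gagza pnngm jbdaw acwvw batjj wgss vcwym jcpea
Hunk 4: at line 1 remove [vmuz,ydq] add [ygera,sduty] -> 11 lines: aobj ygera sduty gagza pnngm jbdaw acwvw batjj wgss vcwym jcpea
Hunk 5: at line 2 remove [sduty,gagza,pnngm] add [zfs,ath,zyz] -> 11 lines: aobj ygera zfs ath zyz jbdaw acwvw batjj wgss vcwym jcpea

Answer: aobj
ygera
zfs
ath
zyz
jbdaw
acwvw
batjj
wgss
vcwym
jcpea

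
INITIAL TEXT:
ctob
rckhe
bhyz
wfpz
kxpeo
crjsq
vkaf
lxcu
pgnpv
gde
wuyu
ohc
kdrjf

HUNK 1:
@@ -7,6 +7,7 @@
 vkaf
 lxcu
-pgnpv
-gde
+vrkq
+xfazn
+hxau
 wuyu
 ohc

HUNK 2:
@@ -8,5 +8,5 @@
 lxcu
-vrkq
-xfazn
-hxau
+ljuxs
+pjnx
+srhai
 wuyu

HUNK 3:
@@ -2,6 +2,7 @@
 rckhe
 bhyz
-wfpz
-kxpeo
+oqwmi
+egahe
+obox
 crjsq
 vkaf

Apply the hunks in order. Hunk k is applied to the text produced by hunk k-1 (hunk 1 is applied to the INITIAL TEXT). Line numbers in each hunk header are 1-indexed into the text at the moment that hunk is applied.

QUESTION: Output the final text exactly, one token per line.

Answer: ctob
rckhe
bhyz
oqwmi
egahe
obox
crjsq
vkaf
lxcu
ljuxs
pjnx
srhai
wuyu
ohc
kdrjf

Derivation:
Hunk 1: at line 7 remove [pgnpv,gde] add [vrkq,xfazn,hxau] -> 14 lines: ctob rckhe bhyz wfpz kxpeo crjsq vkaf lxcu vrkq xfazn hxau wuyu ohc kdrjf
Hunk 2: at line 8 remove [vrkq,xfazn,hxau] add [ljuxs,pjnx,srhai] -> 14 lines: ctob rckhe bhyz wfpz kxpeo crjsq vkaf lxcu ljuxs pjnx srhai wuyu ohc kdrjf
Hunk 3: at line 2 remove [wfpz,kxpeo] add [oqwmi,egahe,obox] -> 15 lines: ctob rckhe bhyz oqwmi egahe obox crjsq vkaf lxcu ljuxs pjnx srhai wuyu ohc kdrjf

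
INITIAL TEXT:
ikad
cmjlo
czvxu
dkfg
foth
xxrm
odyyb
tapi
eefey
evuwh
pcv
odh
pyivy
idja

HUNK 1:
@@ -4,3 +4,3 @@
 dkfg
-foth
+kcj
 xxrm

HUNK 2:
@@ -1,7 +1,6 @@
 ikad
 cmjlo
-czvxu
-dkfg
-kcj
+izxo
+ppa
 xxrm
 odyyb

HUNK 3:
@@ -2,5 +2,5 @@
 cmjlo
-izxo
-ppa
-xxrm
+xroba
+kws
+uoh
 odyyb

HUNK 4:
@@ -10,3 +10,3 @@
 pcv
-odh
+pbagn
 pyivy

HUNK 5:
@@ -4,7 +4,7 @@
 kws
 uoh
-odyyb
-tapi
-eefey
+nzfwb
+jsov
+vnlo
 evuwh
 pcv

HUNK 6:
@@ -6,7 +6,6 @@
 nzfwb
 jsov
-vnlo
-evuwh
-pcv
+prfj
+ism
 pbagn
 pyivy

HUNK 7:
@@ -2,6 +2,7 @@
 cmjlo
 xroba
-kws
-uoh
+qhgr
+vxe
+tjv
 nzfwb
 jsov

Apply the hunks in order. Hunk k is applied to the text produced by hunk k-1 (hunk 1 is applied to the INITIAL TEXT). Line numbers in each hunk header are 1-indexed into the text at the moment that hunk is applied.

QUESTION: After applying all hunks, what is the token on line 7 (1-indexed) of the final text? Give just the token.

Answer: nzfwb

Derivation:
Hunk 1: at line 4 remove [foth] add [kcj] -> 14 lines: ikad cmjlo czvxu dkfg kcj xxrm odyyb tapi eefey evuwh pcv odh pyivy idja
Hunk 2: at line 1 remove [czvxu,dkfg,kcj] add [izxo,ppa] -> 13 lines: ikad cmjlo izxo ppa xxrm odyyb tapi eefey evuwh pcv odh pyivy idja
Hunk 3: at line 2 remove [izxo,ppa,xxrm] add [xroba,kws,uoh] -> 13 lines: ikad cmjlo xroba kws uoh odyyb tapi eefey evuwh pcv odh pyivy idja
Hunk 4: at line 10 remove [odh] add [pbagn] -> 13 lines: ikad cmjlo xroba kws uoh odyyb tapi eefey evuwh pcv pbagn pyivy idja
Hunk 5: at line 4 remove [odyyb,tapi,eefey] add [nzfwb,jsov,vnlo] -> 13 lines: ikad cmjlo xroba kws uoh nzfwb jsov vnlo evuwh pcv pbagn pyivy idja
Hunk 6: at line 6 remove [vnlo,evuwh,pcv] add [prfj,ism] -> 12 lines: ikad cmjlo xroba kws uoh nzfwb jsov prfj ism pbagn pyivy idja
Hunk 7: at line 2 remove [kws,uoh] add [qhgr,vxe,tjv] -> 13 lines: ikad cmjlo xroba qhgr vxe tjv nzfwb jsov prfj ism pbagn pyivy idja
Final line 7: nzfwb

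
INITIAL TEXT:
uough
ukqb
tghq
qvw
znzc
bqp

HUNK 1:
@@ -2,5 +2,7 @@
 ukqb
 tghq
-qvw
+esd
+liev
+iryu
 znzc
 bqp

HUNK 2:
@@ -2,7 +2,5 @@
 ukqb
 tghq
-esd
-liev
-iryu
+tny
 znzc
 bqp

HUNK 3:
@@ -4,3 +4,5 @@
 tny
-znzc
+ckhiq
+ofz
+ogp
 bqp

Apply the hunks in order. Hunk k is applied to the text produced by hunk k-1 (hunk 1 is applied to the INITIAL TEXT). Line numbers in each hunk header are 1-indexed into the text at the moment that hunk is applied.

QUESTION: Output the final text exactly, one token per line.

Hunk 1: at line 2 remove [qvw] add [esd,liev,iryu] -> 8 lines: uough ukqb tghq esd liev iryu znzc bqp
Hunk 2: at line 2 remove [esd,liev,iryu] add [tny] -> 6 lines: uough ukqb tghq tny znzc bqp
Hunk 3: at line 4 remove [znzc] add [ckhiq,ofz,ogp] -> 8 lines: uough ukqb tghq tny ckhiq ofz ogp bqp

Answer: uough
ukqb
tghq
tny
ckhiq
ofz
ogp
bqp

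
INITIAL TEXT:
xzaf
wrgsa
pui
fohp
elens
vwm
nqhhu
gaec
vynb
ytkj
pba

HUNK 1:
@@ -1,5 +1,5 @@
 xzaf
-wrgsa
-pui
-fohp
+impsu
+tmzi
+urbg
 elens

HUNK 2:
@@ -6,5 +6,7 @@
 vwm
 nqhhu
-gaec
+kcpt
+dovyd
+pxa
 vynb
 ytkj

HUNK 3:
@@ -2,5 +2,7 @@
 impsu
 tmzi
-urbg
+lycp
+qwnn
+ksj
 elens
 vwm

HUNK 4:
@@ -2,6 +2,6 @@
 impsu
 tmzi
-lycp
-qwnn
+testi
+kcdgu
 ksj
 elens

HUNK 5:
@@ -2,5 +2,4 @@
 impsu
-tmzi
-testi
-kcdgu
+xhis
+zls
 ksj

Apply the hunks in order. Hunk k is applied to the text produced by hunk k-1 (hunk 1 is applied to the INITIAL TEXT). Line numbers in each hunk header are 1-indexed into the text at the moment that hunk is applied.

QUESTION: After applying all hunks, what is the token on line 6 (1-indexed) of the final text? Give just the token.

Answer: elens

Derivation:
Hunk 1: at line 1 remove [wrgsa,pui,fohp] add [impsu,tmzi,urbg] -> 11 lines: xzaf impsu tmzi urbg elens vwm nqhhu gaec vynb ytkj pba
Hunk 2: at line 6 remove [gaec] add [kcpt,dovyd,pxa] -> 13 lines: xzaf impsu tmzi urbg elens vwm nqhhu kcpt dovyd pxa vynb ytkj pba
Hunk 3: at line 2 remove [urbg] add [lycp,qwnn,ksj] -> 15 lines: xzaf impsu tmzi lycp qwnn ksj elens vwm nqhhu kcpt dovyd pxa vynb ytkj pba
Hunk 4: at line 2 remove [lycp,qwnn] add [testi,kcdgu] -> 15 lines: xzaf impsu tmzi testi kcdgu ksj elens vwm nqhhu kcpt dovyd pxa vynb ytkj pba
Hunk 5: at line 2 remove [tmzi,testi,kcdgu] add [xhis,zls] -> 14 lines: xzaf impsu xhis zls ksj elens vwm nqhhu kcpt dovyd pxa vynb ytkj pba
Final line 6: elens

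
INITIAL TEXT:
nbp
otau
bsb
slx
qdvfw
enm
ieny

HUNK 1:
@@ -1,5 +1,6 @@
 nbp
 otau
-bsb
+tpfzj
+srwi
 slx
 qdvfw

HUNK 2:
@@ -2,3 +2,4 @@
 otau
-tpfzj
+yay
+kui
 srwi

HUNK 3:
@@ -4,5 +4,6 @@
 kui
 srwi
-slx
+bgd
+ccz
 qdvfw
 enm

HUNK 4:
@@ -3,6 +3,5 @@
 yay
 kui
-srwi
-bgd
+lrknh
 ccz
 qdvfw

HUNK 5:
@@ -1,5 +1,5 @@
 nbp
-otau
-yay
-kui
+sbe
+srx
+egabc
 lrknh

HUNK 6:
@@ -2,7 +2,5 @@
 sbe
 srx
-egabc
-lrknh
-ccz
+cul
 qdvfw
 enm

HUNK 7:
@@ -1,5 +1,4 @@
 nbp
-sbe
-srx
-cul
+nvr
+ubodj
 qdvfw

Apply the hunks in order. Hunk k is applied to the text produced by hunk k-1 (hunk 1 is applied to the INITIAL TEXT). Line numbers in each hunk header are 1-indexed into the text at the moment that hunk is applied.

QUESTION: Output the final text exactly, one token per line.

Hunk 1: at line 1 remove [bsb] add [tpfzj,srwi] -> 8 lines: nbp otau tpfzj srwi slx qdvfw enm ieny
Hunk 2: at line 2 remove [tpfzj] add [yay,kui] -> 9 lines: nbp otau yay kui srwi slx qdvfw enm ieny
Hunk 3: at line 4 remove [slx] add [bgd,ccz] -> 10 lines: nbp otau yay kui srwi bgd ccz qdvfw enm ieny
Hunk 4: at line 3 remove [srwi,bgd] add [lrknh] -> 9 lines: nbp otau yay kui lrknh ccz qdvfw enm ieny
Hunk 5: at line 1 remove [otau,yay,kui] add [sbe,srx,egabc] -> 9 lines: nbp sbe srx egabc lrknh ccz qdvfw enm ieny
Hunk 6: at line 2 remove [egabc,lrknh,ccz] add [cul] -> 7 lines: nbp sbe srx cul qdvfw enm ieny
Hunk 7: at line 1 remove [sbe,srx,cul] add [nvr,ubodj] -> 6 lines: nbp nvr ubodj qdvfw enm ieny

Answer: nbp
nvr
ubodj
qdvfw
enm
ieny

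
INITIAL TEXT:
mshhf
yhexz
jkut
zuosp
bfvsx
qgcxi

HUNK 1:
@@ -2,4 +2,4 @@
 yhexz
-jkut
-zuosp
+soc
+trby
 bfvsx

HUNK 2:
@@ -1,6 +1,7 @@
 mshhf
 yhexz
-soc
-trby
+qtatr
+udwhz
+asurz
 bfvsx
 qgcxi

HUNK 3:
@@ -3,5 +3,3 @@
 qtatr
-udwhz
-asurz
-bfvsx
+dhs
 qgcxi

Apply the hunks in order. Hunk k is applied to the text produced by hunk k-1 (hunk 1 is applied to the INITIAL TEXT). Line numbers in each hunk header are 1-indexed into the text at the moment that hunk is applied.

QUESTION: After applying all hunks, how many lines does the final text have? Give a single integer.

Answer: 5

Derivation:
Hunk 1: at line 2 remove [jkut,zuosp] add [soc,trby] -> 6 lines: mshhf yhexz soc trby bfvsx qgcxi
Hunk 2: at line 1 remove [soc,trby] add [qtatr,udwhz,asurz] -> 7 lines: mshhf yhexz qtatr udwhz asurz bfvsx qgcxi
Hunk 3: at line 3 remove [udwhz,asurz,bfvsx] add [dhs] -> 5 lines: mshhf yhexz qtatr dhs qgcxi
Final line count: 5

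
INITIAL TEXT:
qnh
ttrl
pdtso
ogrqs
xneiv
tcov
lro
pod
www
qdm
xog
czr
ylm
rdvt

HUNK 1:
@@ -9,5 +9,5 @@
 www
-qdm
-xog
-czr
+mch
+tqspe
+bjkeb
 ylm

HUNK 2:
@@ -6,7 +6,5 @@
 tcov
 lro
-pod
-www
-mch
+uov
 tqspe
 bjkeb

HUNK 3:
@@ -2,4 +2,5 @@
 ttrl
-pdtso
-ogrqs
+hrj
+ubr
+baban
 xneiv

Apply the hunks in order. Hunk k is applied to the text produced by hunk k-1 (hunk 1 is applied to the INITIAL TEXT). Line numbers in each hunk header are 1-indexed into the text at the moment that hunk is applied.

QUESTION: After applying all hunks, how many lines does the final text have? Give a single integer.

Hunk 1: at line 9 remove [qdm,xog,czr] add [mch,tqspe,bjkeb] -> 14 lines: qnh ttrl pdtso ogrqs xneiv tcov lro pod www mch tqspe bjkeb ylm rdvt
Hunk 2: at line 6 remove [pod,www,mch] add [uov] -> 12 lines: qnh ttrl pdtso ogrqs xneiv tcov lro uov tqspe bjkeb ylm rdvt
Hunk 3: at line 2 remove [pdtso,ogrqs] add [hrj,ubr,baban] -> 13 lines: qnh ttrl hrj ubr baban xneiv tcov lro uov tqspe bjkeb ylm rdvt
Final line count: 13

Answer: 13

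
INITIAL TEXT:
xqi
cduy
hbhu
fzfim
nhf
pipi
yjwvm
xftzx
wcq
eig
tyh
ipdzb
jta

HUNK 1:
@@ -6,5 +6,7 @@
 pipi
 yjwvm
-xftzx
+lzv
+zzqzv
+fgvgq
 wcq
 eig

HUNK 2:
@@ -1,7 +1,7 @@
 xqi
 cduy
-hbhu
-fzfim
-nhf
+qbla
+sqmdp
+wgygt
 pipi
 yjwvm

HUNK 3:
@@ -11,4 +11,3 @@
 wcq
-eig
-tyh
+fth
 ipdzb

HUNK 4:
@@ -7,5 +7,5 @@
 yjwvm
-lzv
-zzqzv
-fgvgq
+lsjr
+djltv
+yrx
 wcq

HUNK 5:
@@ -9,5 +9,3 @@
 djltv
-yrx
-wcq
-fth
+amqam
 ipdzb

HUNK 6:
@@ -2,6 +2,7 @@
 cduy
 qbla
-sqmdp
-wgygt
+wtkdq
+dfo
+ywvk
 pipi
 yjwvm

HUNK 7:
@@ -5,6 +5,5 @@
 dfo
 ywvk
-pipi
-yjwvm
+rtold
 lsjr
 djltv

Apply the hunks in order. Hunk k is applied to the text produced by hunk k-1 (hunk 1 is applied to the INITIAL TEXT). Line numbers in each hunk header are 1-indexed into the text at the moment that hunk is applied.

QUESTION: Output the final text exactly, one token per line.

Answer: xqi
cduy
qbla
wtkdq
dfo
ywvk
rtold
lsjr
djltv
amqam
ipdzb
jta

Derivation:
Hunk 1: at line 6 remove [xftzx] add [lzv,zzqzv,fgvgq] -> 15 lines: xqi cduy hbhu fzfim nhf pipi yjwvm lzv zzqzv fgvgq wcq eig tyh ipdzb jta
Hunk 2: at line 1 remove [hbhu,fzfim,nhf] add [qbla,sqmdp,wgygt] -> 15 lines: xqi cduy qbla sqmdp wgygt pipi yjwvm lzv zzqzv fgvgq wcq eig tyh ipdzb jta
Hunk 3: at line 11 remove [eig,tyh] add [fth] -> 14 lines: xqi cduy qbla sqmdp wgygt pipi yjwvm lzv zzqzv fgvgq wcq fth ipdzb jta
Hunk 4: at line 7 remove [lzv,zzqzv,fgvgq] add [lsjr,djltv,yrx] -> 14 lines: xqi cduy qbla sqmdp wgygt pipi yjwvm lsjr djltv yrx wcq fth ipdzb jta
Hunk 5: at line 9 remove [yrx,wcq,fth] add [amqam] -> 12 lines: xqi cduy qbla sqmdp wgygt pipi yjwvm lsjr djltv amqam ipdzb jta
Hunk 6: at line 2 remove [sqmdp,wgygt] add [wtkdq,dfo,ywvk] -> 13 lines: xqi cduy qbla wtkdq dfo ywvk pipi yjwvm lsjr djltv amqam ipdzb jta
Hunk 7: at line 5 remove [pipi,yjwvm] add [rtold] -> 12 lines: xqi cduy qbla wtkdq dfo ywvk rtold lsjr djltv amqam ipdzb jta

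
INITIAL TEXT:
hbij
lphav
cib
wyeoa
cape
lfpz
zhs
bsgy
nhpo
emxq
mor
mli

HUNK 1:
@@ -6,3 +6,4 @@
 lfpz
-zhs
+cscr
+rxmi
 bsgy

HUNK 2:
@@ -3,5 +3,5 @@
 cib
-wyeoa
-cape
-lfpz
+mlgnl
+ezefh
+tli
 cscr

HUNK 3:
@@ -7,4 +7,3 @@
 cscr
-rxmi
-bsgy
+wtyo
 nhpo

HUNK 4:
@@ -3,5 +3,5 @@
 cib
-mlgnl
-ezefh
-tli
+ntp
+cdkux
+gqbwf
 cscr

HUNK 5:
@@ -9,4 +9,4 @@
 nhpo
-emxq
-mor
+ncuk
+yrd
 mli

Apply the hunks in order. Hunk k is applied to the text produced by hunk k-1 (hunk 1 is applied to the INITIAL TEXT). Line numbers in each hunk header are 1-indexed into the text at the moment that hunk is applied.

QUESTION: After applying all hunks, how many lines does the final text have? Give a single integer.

Answer: 12

Derivation:
Hunk 1: at line 6 remove [zhs] add [cscr,rxmi] -> 13 lines: hbij lphav cib wyeoa cape lfpz cscr rxmi bsgy nhpo emxq mor mli
Hunk 2: at line 3 remove [wyeoa,cape,lfpz] add [mlgnl,ezefh,tli] -> 13 lines: hbij lphav cib mlgnl ezefh tli cscr rxmi bsgy nhpo emxq mor mli
Hunk 3: at line 7 remove [rxmi,bsgy] add [wtyo] -> 12 lines: hbij lphav cib mlgnl ezefh tli cscr wtyo nhpo emxq mor mli
Hunk 4: at line 3 remove [mlgnl,ezefh,tli] add [ntp,cdkux,gqbwf] -> 12 lines: hbij lphav cib ntp cdkux gqbwf cscr wtyo nhpo emxq mor mli
Hunk 5: at line 9 remove [emxq,mor] add [ncuk,yrd] -> 12 lines: hbij lphav cib ntp cdkux gqbwf cscr wtyo nhpo ncuk yrd mli
Final line count: 12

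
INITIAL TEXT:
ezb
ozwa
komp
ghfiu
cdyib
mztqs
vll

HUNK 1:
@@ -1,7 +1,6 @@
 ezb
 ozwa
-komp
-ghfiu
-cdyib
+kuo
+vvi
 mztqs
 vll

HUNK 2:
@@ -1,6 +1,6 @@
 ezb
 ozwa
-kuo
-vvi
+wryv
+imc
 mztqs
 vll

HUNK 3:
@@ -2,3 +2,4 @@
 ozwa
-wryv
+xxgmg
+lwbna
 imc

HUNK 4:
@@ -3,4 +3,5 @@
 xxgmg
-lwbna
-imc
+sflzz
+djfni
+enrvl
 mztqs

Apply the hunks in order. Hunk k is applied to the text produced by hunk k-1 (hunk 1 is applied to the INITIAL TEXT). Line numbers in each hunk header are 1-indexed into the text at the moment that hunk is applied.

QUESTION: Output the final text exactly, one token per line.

Answer: ezb
ozwa
xxgmg
sflzz
djfni
enrvl
mztqs
vll

Derivation:
Hunk 1: at line 1 remove [komp,ghfiu,cdyib] add [kuo,vvi] -> 6 lines: ezb ozwa kuo vvi mztqs vll
Hunk 2: at line 1 remove [kuo,vvi] add [wryv,imc] -> 6 lines: ezb ozwa wryv imc mztqs vll
Hunk 3: at line 2 remove [wryv] add [xxgmg,lwbna] -> 7 lines: ezb ozwa xxgmg lwbna imc mztqs vll
Hunk 4: at line 3 remove [lwbna,imc] add [sflzz,djfni,enrvl] -> 8 lines: ezb ozwa xxgmg sflzz djfni enrvl mztqs vll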